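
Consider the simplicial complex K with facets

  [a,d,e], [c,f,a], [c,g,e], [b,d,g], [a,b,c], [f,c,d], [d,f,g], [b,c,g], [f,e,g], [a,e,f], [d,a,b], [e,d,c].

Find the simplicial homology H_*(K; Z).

H_0 = Z,  H_1 = Z/2,  H_2 = 0.

Order the vertices as a < b < c < d < e < f < g. Listing each simplex with vertices in this order, K has dimension 2 with simplices:

  0-simplices (7): a, b, c, d, e, f, g
  1-simplices (18): ab, ac, ad, ae, af, bc, bd, bg, cd, ce, cf, cg, de, df, dg, ef, eg, fg
  2-simplices (12): abc, abd, acf, ade, aef, bcg, bdg, cde, cdf, ceg, dfg, efg

giving chain groups C_0 ≅ Z^7, C_1 ≅ Z^18, C_2 ≅ Z^12.

The boundary map ∂_1: C_1 → C_0 is given by ∂[p,q] = [q] − [p].
The resulting 7×18 matrix has rank 6, and its Smith normal form has invariant factors (1,1,1,1,1,1).

The boundary map ∂_2: C_2 → C_1 acts by ∂[p,q,r] = [q,r] − [p,r] + [p,q]. For instance
  ∂aef = ef − af + ae,
  ∂cdf = df − cf + cd.
The 18×12 boundary matrix has rank 12 and Smith normal form diag(1,1,1,1,1,1,1,1,1,1,1,2).

From H_k ≅ ker(∂_k) / im(∂_{k+1}) we obtain:

  H_0: rank C_0 − rank ∂_1 = 7 − 6 = 1, and the invariant factors of ∂_1 are all 1, so H_0 ≅ Z.
  H_1: rank ker ∂_1 − rank ∂_2 = (18 − 6) − 12 = 0, and ∂_2 has invariant factor 2 > 1, so H_1 ≅ Z/2.
  H_2: rank ker ∂_2 − rank ∂_3 = (12 − 12) − 0 = 0, and there is no ∂_3, so H_2 ≅ 0.

(K is a triangulation of the real projective plane RP^2.)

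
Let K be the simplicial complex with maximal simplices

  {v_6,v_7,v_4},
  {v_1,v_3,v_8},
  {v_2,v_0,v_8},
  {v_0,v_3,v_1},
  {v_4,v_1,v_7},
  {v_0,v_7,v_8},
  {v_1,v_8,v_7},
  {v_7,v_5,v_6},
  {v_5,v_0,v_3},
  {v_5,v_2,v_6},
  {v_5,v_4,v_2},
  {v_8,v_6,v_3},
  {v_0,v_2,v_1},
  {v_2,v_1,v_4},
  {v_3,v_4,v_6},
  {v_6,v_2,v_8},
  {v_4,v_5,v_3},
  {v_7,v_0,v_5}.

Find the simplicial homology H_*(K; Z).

H_0 = Z,  H_1 = Z ⊕ Z/2Z,  H_2 = 0.

We work with the vertex ordering v_0 < v_1 < v_2 < v_3 < v_4 < v_5 < v_6 < v_7 < v_8. The simplices of K, each written with vertices in increasing order, are:

  0-simplices (9): [v_0], [v_1], [v_2], [v_3], [v_4], [v_5], [v_6], [v_7], [v_8]
  1-simplices (27): (27 of them)
  2-simplices (18): (18 of them)

so the chain groups are C_0 ≅ Z^9, C_1 ≅ Z^27, C_2 ≅ Z^18.

Boundary ∂_1: C_1 → C_0 is given by ∂[p,q] = [q] − [p].
As a 9×27 matrix over Z this has rank 8, with invariant factors (1,1,1,1,1,1,1,1).

The boundary map ∂_2: C_2 → C_1 sends each 2-simplex [p,q,r] to [q,r] − [p,r] + [p,q]. For instance
  ∂[v_2,v_5,v_6] = [v_5,v_6] − [v_2,v_6] + [v_2,v_5],
  ∂[v_0,v_1,v_3] = [v_1,v_3] − [v_0,v_3] + [v_0,v_1].
As a 27×18 matrix over Z this has rank 18, with invariant factors (1,1,1,1,1,1,1,1,1,1,1,1,1,1,1,1,1,2).

Now H_k = ker ∂_k / im ∂_{k+1}, so:

  H_0: rank C_0 − rank ∂_1 = 9 − 8 = 1, and the invariant factors of ∂_1 are all 1, so H_0 = Z.
  H_1: rank ker ∂_1 − rank ∂_2 = (27 − 8) − 18 = 1, and ∂_2 has invariant factor 2 > 1, so H_1 = Z ⊕ Z/2Z.
  H_2: rank ker ∂_2 − rank ∂_3 = (18 − 18) − 0 = 0, and there is no ∂_3, so H_2 = 0.

As a check, the Euler characteristic is 9 − 27 + 18 = 0, which agrees with 1 − 1 + 0 = 0.
(K is a triangulation of the Klein bottle.)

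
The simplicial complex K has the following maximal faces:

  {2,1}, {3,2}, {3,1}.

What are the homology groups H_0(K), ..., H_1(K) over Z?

H_0 ≅ Z,  H_1 ≅ Z.

K has 3 vertices, 3 edges.
rank ∂_0 = 0, rank ∂_1 = 2 ⇒ b_0 = 3 − 0 − 2 = 1; all invariant factors of ∂_1 are 1 so no torsion. So H_0 = Z.
rank ∂_1 = 2, rank ∂_2 = 0 ⇒ b_1 = 3 − 2 − 0 = 1. So H_1 = Z.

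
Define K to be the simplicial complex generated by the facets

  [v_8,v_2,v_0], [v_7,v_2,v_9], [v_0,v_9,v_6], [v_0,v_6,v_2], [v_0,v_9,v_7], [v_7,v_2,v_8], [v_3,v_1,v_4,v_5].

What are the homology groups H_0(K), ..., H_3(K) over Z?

H_0 = Z^2,  H_1 = Z,  H_2 = 0,  H_3 = 0.

Fix the vertex order v_0 < v_1 < v_2 < v_3 < v_4 < v_5 < v_6 < v_7 < v_8 < v_9 and write every simplex with vertices in increasing order. Then dim K = 3 and the simplices of K are:

  0-simplices (10): [v_0], [v_1], [v_2], [v_3], [v_4], [v_5], [v_6], [v_7], [v_8], [v_9]
  1-simplices (18): (18 of them)
  2-simplices (10): [v_0,v_2,v_6], [v_0,v_2,v_8], [v_0,v_6,v_9], [v_0,v_7,v_9], [v_1,v_3,v_4], [v_1,v_3,v_5], [v_1,v_4,v_5], [v_2,v_7,v_8], [v_2,v_7,v_9], [v_3,v_4,v_5]
  3-simplices (1): [v_1,v_3,v_4,v_5]

so the chain groups are C_0 ≅ Z^10, C_1 ≅ Z^18, C_2 ≅ Z^10, C_3 ≅ Z^1.

The boundary map ∂_1: C_1 → C_0 sends each edge [p,q] (with p < q) to q − p. For instance
  ∂[v_2,v_7] = [v_7] − [v_2].
As a 10×18 matrix over Z this has rank 8, with invariant factors (1,1,1,1,1,1,1,1).

The boundary map ∂_2: C_2 → C_1 maps a triangle to the signed sum of its edges. For instance
  ∂[v_3,v_4,v_5] = [v_4,v_5] − [v_3,v_5] + [v_3,v_4],
  ∂[v_1,v_3,v_4] = [v_3,v_4] − [v_1,v_4] + [v_1,v_3].
This gives a 18×10 integer matrix of rank 9; reducing to Smith normal form yields diagonal entries (1,1,1,1,1,1,1,1,1).

∂_3: C_3 → C_2 sends each 3-simplex σ to the alternating sum Σ_i (−1)^i (σ with its i-th vertex removed). For instance
  ∂[v_1,v_3,v_4,v_5] = [v_3,v_4,v_5] − [v_1,v_4,v_5] + [v_1,v_3,v_5] − [v_1,v_3,v_4].
This gives a 10×1 integer matrix of rank 1; reducing to Smith normal form yields diagonal entries (1).

Reading off H_k = ker ∂_k / im ∂_{k+1}:

  H_0: rank C_0 − rank ∂_1 = 10 − 8 = 2, and the invariant factors of ∂_1 are all 1, so H_0 ≅ Z^2.
  H_1: rank ker ∂_1 − rank ∂_2 = (18 − 8) − 9 = 1, and the invariant factors of ∂_2 are all 1, so H_1 ≅ Z.
  H_2: rank ker ∂_2 − rank ∂_3 = (10 − 9) − 1 = 0, and the invariant factors of ∂_3 are all 1, so H_2 ≅ 0.
  H_3: rank ker ∂_3 − rank ∂_4 = (1 − 1) − 0 = 0, and there is no ∂_4, so H_3 ≅ 0.

(K is a triangulation of the disjoint union of the cylinder S^1 x I and the 3-simplex.)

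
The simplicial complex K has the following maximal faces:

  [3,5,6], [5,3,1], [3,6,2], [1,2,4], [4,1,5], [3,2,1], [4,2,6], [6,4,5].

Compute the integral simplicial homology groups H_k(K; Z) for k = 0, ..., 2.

H_0 ≅ Z,  H_1 = 0,  H_2 ≅ Z.

K has 6 vertices, 12 edges, 8 triangles.
rank ∂_0 = 0, rank ∂_1 = 5 ⇒ b_0 = 6 − 0 − 5 = 1; all invariant factors of ∂_1 are 1 so no torsion. So H_0 ≅ Z.
rank ∂_1 = 5, rank ∂_2 = 7 ⇒ b_1 = 12 − 5 − 7 = 0; all invariant factors of ∂_2 are 1 so no torsion. So H_1 ≅ 0.
rank ∂_2 = 7, rank ∂_3 = 0 ⇒ b_2 = 8 − 7 − 0 = 1. So H_2 ≅ Z.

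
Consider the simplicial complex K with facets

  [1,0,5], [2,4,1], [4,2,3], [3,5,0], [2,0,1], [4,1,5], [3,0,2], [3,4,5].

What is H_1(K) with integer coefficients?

H_1 ≅ 0.

Take the total order 0 < 1 < 2 < 3 < 4 < 5 on the vertex set. Then K (dimension 2) consists of the simplices:

  0-simplices (6): [0], [1], [2], [3], [4], [5]
  1-simplices (12): [0,1], [0,2], [0,3], [0,5], [1,2], [1,4], [1,5], [2,3], [2,4], [3,4], [3,5], [4,5]
  2-simplices (8): [0,1,2], [0,1,5], [0,2,3], [0,3,5], [1,2,4], [1,4,5], [2,3,4], [3,4,5]

Hence C_0 ≅ Z^6, C_1 ≅ Z^12, C_2 ≅ Z^8.

∂_1: C_1 → C_0 sends each edge [p,q] (with p < q) to q − p. For instance
  ∂[4,5] = [5] − [4].
As a 6×12 matrix over Z this has rank 5, with invariant factors (1,1,1,1,1).

Boundary ∂_2: C_2 → C_1 maps a triangle to the signed sum of its edges. For instance
  ∂[0,3,5] = [3,5] − [0,5] + [0,3],
  ∂[0,1,2] = [1,2] − [0,2] + [0,1].
The 12×8 boundary matrix has rank 7 and Smith normal form diag(1,1,1,1,1,1,1).

Computing H_k = (kernel of ∂_k) / (image of ∂_{k+1}):

  H_1: rank ker ∂_1 − rank ∂_2 = (12 − 5) − 7 = 0, and the invariant factors of ∂_2 are all 1, so H_1 ≅ 0.

(K is a triangulation of the 2-sphere S^2.)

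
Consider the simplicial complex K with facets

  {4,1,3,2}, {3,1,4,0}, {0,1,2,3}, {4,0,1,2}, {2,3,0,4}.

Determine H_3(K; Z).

K has 5 vertices, 10 edges, 10 triangles, 5 3-simplices.
rank ∂_3 = 4, rank ∂_4 = 0 ⇒ b_3 = 5 − 4 − 0 = 1. So H_3 = Z.

H_3 = Z.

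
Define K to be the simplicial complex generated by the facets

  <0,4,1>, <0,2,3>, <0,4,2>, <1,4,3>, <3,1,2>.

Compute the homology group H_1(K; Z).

H_1 = Z.

Order the vertices as 0 < 1 < 2 < 3 < 4. Listing each simplex with vertices in this order, K has dimension 2 with simplices:

  0-simplices (5): [0], [1], [2], [3], [4]
  1-simplices (10): [0,1], [0,2], [0,3], [0,4], [1,2], [1,3], [1,4], [2,3], [2,4], [3,4]
  2-simplices (5): [0,1,4], [0,2,3], [0,2,4], [1,2,3], [1,3,4]

so the chain groups are C_0 ≅ Z^5, C_1 ≅ Z^10, C_2 ≅ Z^5.

∂_1: C_1 → C_0 maps an edge to its endpoints' difference, ∂[p,q] = q − p. For instance
  ∂[2,4] = [4] − [2].
As a 5×10 matrix over Z this has rank 4, with invariant factors (1,1,1,1).

Boundary ∂_2: C_2 → C_1 maps a triangle to the signed sum of its edges. For instance
  ∂[1,3,4] = [3,4] − [1,4] + [1,3],
  ∂[0,1,4] = [1,4] − [0,4] + [0,1].
As a 10×5 matrix over Z this has rank 5, with invariant factors (1,1,1,1,1).

Now H_k = ker ∂_k / im ∂_{k+1}, so:

  H_1: rank ker ∂_1 − rank ∂_2 = (10 − 4) − 5 = 1, and the invariant factors of ∂_2 are all 1, so H_1 ≅ Z.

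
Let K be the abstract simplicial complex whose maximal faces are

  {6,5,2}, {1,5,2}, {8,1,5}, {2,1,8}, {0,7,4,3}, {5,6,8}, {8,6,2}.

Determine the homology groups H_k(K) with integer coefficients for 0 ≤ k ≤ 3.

K has 9 vertices, 15 edges, 10 triangles, 1 3-simplex.
rank ∂_0 = 0, rank ∂_1 = 7 ⇒ b_0 = 9 − 0 − 7 = 2; all invariant factors of ∂_1 are 1 so no torsion. So H_0 = Z^2.
rank ∂_1 = 7, rank ∂_2 = 8 ⇒ b_1 = 15 − 7 − 8 = 0; all invariant factors of ∂_2 are 1 so no torsion. So H_1 = 0.
rank ∂_2 = 8, rank ∂_3 = 1 ⇒ b_2 = 10 − 8 − 1 = 1; all invariant factors of ∂_3 are 1 so no torsion. So H_2 = Z.
rank ∂_3 = 1, rank ∂_4 = 0 ⇒ b_3 = 1 − 1 − 0 = 0. So H_3 = 0.

H_0 = Z^2,  H_1 = 0,  H_2 = Z,  H_3 = 0.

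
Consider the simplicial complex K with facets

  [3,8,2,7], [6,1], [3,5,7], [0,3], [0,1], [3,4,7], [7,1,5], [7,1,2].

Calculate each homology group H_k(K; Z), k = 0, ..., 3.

Take the total order 0 < 1 < 2 < 3 < 4 < 5 < 6 < 7 < 8 on the vertex set. Then K (dimension 3) consists of the simplices:

  0-simplices (9): [0], [1], [2], [3], [4], [5], [6], [7], [8]
  1-simplices (16): [0,1], [0,3], [1,2], [1,5], [1,6], [1,7], [2,3], [2,7], [2,8], [3,4], [3,5], [3,7], [3,8], [4,7], [5,7], [7,8]
  2-simplices (8): [1,2,7], [1,5,7], [2,3,7], [2,3,8], [2,7,8], [3,4,7], [3,5,7], [3,7,8]
  3-simplices (1): [2,3,7,8]

so the chain groups are C_0 ≅ Z^9, C_1 ≅ Z^16, C_2 ≅ Z^8, C_3 ≅ Z^1.

∂_1: C_1 → C_0 sends each edge [p,q] (with p < q) to q − p. For instance
  ∂[1,6] = [6] − [1].
The 9×16 boundary matrix has rank 8 and Smith normal form diag(1,1,1,1,1,1,1,1).

Boundary ∂_2: C_2 → C_1 acts by ∂[p,q,r] = [q,r] − [p,r] + [p,q]. For instance
  ∂[2,7,8] = [7,8] − [2,8] + [2,7],
  ∂[1,5,7] = [5,7] − [1,7] + [1,5].
This gives a 16×8 integer matrix of rank 7; reducing to Smith normal form yields diagonal entries (1,1,1,1,1,1,1).

The boundary map ∂_3: C_3 → C_2 sends each 3-simplex σ to the alternating sum Σ_i (−1)^i (σ with its i-th vertex removed). For instance
  ∂[2,3,7,8] = [3,7,8] − [2,7,8] + [2,3,8] − [2,3,7].
The 8×1 boundary matrix has rank 1 and Smith normal form diag(1).

Computing H_k = (kernel of ∂_k) / (image of ∂_{k+1}):

  H_0: rank C_0 − rank ∂_1 = 9 − 8 = 1, and the invariant factors of ∂_1 are all 1, so H_0 ≅ Z.
  H_1: rank ker ∂_1 − rank ∂_2 = (16 − 8) − 7 = 1, and the invariant factors of ∂_2 are all 1, so H_1 ≅ Z.
  H_2: rank ker ∂_2 − rank ∂_3 = (8 − 7) − 1 = 0, and the invariant factors of ∂_3 are all 1, so H_2 ≅ 0.
  H_3: rank ker ∂_3 − rank ∂_4 = (1 − 1) − 0 = 0, and there is no ∂_4, so H_3 ≅ 0.

H_0 = Z,  H_1 = Z,  H_2 = 0,  H_3 = 0.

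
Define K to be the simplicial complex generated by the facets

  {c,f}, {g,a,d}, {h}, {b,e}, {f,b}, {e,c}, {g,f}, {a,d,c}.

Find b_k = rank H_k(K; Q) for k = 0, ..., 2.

b_0 = 2, b_1 = 2, b_2 = 0.

Take the total order a < b < c < d < e < f < g < h on the vertex set. Then K (dimension 2) consists of the simplices:

  0-simplices (8): a, b, c, d, e, f, g, h
  1-simplices (10): ac, ad, ag, be, bf, cd, ce, cf, dg, fg
  2-simplices (2): acd, adg

Hence C_0 ≅ Z^8, C_1 ≅ Z^10, C_2 ≅ Z^2.

Boundary ∂_1: C_1 → C_0 sends each edge [p,q] (with p < q) to q − p. For instance
  ∂ce = e − c.
As a 8×10 matrix over Z this has rank 6, with invariant factors (1,1,1,1,1,1).

The boundary map ∂_2: C_2 → C_1 acts by ∂[p,q,r] = [q,r] − [p,r] + [p,q]. For instance
  ∂acd = cd − ad + ac,
  ∂adg = dg − ag + ad.
This gives a 10×2 integer matrix of rank 2; reducing to Smith normal form yields diagonal entries (1,1).

From H_k ≅ ker(∂_k) / im(∂_{k+1}) we obtain:

  H_0: rank C_0 − rank ∂_1 = 8 − 6 = 2, and the invariant factors of ∂_1 are all 1, so H_0 = Z^2.
  H_1: rank ker ∂_1 − rank ∂_2 = (10 − 6) − 2 = 2, and the invariant factors of ∂_2 are all 1, so H_1 = Z^2.
  H_2: rank ker ∂_2 − rank ∂_3 = (2 − 2) − 0 = 0, and there is no ∂_3, so H_2 = 0.

Hence the Betti numbers are b_0 = 2, b_1 = 2, b_2 = 0.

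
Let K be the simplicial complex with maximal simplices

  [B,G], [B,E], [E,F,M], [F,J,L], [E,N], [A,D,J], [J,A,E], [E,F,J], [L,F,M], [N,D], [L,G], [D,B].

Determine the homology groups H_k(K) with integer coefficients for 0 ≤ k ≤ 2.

H_0 ≅ Z,  H_1 ≅ Z^3,  H_2 = 0.

We work with the vertex ordering A < B < D < E < F < G < J < L < M < N. The simplices of K, each written with vertices in increasing order, are:

  0-simplices (10): A, B, D, E, F, G, J, L, M, N
  1-simplices (18): AD, AE, AJ, BD, BE, BG, DJ, DN, EF, EJ, EM, EN, FJ, FL, FM, GL, JL, LM
  2-simplices (6): ADJ, AEJ, EFJ, EFM, FJL, FLM

so the chain groups are C_0 ≅ Z^10, C_1 ≅ Z^18, C_2 ≅ Z^6.

The boundary map ∂_1: C_1 → C_0 is given by ∂[p,q] = [q] − [p]. For instance
  ∂DN = N − D.
The 10×18 boundary matrix has rank 9 and Smith normal form diag(1,1,1,1,1,1,1,1,1).

Boundary ∂_2: C_2 → C_1 maps a triangle to the signed sum of its edges. For instance
  ∂FJL = JL − FL + FJ,
  ∂EFM = FM − EM + EF.
As a 18×6 matrix over Z this has rank 6, with invariant factors (1,1,1,1,1,1).

From H_k ≅ ker(∂_k) / im(∂_{k+1}) we obtain:

  H_0: rank C_0 − rank ∂_1 = 10 − 9 = 1, and the invariant factors of ∂_1 are all 1, so H_0 ≅ Z.
  H_1: rank ker ∂_1 − rank ∂_2 = (18 − 9) − 6 = 3, and the invariant factors of ∂_2 are all 1, so H_1 ≅ Z^3.
  H_2: rank ker ∂_2 − rank ∂_3 = (6 − 6) − 0 = 0, and there is no ∂_3, so H_2 ≅ 0.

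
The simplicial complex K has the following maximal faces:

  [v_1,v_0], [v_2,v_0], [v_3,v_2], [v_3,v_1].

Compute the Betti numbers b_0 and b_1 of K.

K has 4 vertices, 4 edges.
rank ∂_0 = 0, rank ∂_1 = 3 ⇒ b_0 = 4 − 0 − 3 = 1; all invariant factors of ∂_1 are 1 so no torsion. So H_0 = Z.
rank ∂_1 = 3, rank ∂_2 = 0 ⇒ b_1 = 4 − 3 − 0 = 1. So H_1 = Z.

b_0 = 1, b_1 = 1.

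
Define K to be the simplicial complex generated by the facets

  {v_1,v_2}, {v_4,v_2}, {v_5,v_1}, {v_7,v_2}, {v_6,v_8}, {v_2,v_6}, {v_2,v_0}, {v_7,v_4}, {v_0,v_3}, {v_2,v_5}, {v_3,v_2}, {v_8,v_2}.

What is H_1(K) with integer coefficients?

H_1 ≅ Z^4.

Take the total order v_0 < v_1 < v_2 < v_3 < v_4 < v_5 < v_6 < v_7 < v_8 on the vertex set. Then K (dimension 1) consists of the simplices:

  0-simplices (9): [v_0], [v_1], [v_2], [v_3], [v_4], [v_5], [v_6], [v_7], [v_8]
  1-simplices (12): [v_0,v_2], [v_0,v_3], [v_1,v_2], [v_1,v_5], [v_2,v_3], [v_2,v_4], [v_2,v_5], [v_2,v_6], [v_2,v_7], [v_2,v_8], [v_4,v_7], [v_6,v_8]

so the chain groups are C_0 ≅ Z^9, C_1 ≅ Z^12.

Boundary ∂_1: C_1 → C_0 is given by ∂[p,q] = [q] − [p]. For instance
  ∂[v_1,v_2] = [v_2] − [v_1].
The 9×12 boundary matrix has rank 8 and Smith normal form diag(1,1,1,1,1,1,1,1).

Computing H_k = (kernel of ∂_k) / (image of ∂_{k+1}):

  H_1: rank ker ∂_1 − rank ∂_2 = (12 − 8) − 0 = 4, and there is no ∂_2, so H_1 = Z^4.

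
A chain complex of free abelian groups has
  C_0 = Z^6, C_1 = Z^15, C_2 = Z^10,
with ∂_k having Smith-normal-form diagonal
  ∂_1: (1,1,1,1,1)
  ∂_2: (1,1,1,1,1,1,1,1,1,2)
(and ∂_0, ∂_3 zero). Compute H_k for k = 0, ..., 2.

H_0 = Z,  H_1 = Z/2,  H_2 = 0.

H_0: b_0 = 6 − 0 − 5 = 1; torsion from ∂_1 factors > 1: none. So H_0 = Z.
H_1: b_1 = 15 − 5 − 10 = 0; torsion from ∂_2 factors > 1: [2]. So H_1 = Z/2.
H_2: b_2 = 10 − 10 − 0 = 0; torsion from ∂_3 factors > 1: none. So H_2 = 0.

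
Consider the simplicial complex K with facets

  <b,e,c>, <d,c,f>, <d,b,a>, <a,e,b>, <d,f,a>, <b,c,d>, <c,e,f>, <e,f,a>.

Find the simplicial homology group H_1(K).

H_1 ≅ 0.

Take the total order a < b < c < d < e < f on the vertex set. Then K (dimension 2) consists of the simplices:

  0-simplices (6): a, b, c, d, e, f
  1-simplices (12): ab, ad, ae, af, bc, bd, be, cd, ce, cf, df, ef
  2-simplices (8): abd, abe, adf, aef, bcd, bce, cdf, cef

Hence C_0 ≅ Z^6, C_1 ≅ Z^12, C_2 ≅ Z^8.

Boundary ∂_1: C_1 → C_0 sends each edge [p,q] (with p < q) to q − p. For instance
  ∂cd = d − c.
The 6×12 boundary matrix has rank 5 and Smith normal form diag(1,1,1,1,1).

The boundary map ∂_2: C_2 → C_1 maps a triangle to the signed sum of its edges. For instance
  ∂bce = ce − be + bc,
  ∂abd = bd − ad + ab.
The resulting 12×8 matrix has rank 7, and its Smith normal form has invariant factors (1,1,1,1,1,1,1).

Now H_k = ker ∂_k / im ∂_{k+1}, so:

  H_1: rank ker ∂_1 − rank ∂_2 = (12 − 5) − 7 = 0, and the invariant factors of ∂_2 are all 1, so H_1 = 0.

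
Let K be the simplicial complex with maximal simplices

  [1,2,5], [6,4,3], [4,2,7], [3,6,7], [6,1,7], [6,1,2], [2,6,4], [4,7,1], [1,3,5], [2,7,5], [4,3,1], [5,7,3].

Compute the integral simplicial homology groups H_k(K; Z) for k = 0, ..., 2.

H_0 ≅ Z,  H_1 ≅ Z/2,  H_2 = 0.

K has 7 vertices, 18 edges, 12 triangles.
rank ∂_0 = 0, rank ∂_1 = 6 ⇒ b_0 = 7 − 0 − 6 = 1; all invariant factors of ∂_1 are 1 so no torsion. So H_0 = Z.
rank ∂_1 = 6, rank ∂_2 = 12 ⇒ b_1 = 18 − 6 − 12 = 0; ∂_2 has invariant factor(s) [2] giving torsion. So H_1 = Z/2.
rank ∂_2 = 12, rank ∂_3 = 0 ⇒ b_2 = 12 − 12 − 0 = 0. So H_2 = 0.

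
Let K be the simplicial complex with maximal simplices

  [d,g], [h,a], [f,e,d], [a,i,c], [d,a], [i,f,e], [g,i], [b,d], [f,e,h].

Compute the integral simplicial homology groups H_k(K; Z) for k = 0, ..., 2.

H_0 = Z,  H_1 = Z^3,  H_2 = 0.

Fix the vertex order a < b < c < d < e < f < g < h < i and write every simplex with vertices in increasing order. Then dim K = 2 and the simplices of K are:

  0-simplices (9): a, b, c, d, e, f, g, h, i
  1-simplices (15): ac, ad, ah, ai, bd, ci, de, df, dg, ef, eh, ei, fh, fi, gi
  2-simplices (4): aci, def, efh, efi

so the chain groups are C_0 ≅ Z^9, C_1 ≅ Z^15, C_2 ≅ Z^4.

Boundary ∂_1: C_1 → C_0 sends each edge [p,q] (with p < q) to q − p.
The resulting 9×15 matrix has rank 8, and its Smith normal form has invariant factors (1,1,1,1,1,1,1,1).

Boundary ∂_2: C_2 → C_1 acts by ∂[p,q,r] = [q,r] − [p,r] + [p,q]. For instance
  ∂efi = fi − ei + ef,
  ∂efh = fh − eh + ef.
The 15×4 boundary matrix has rank 4 and Smith normal form diag(1,1,1,1).

Reading off H_k = ker ∂_k / im ∂_{k+1}:

  H_0: rank C_0 − rank ∂_1 = 9 − 8 = 1, and the invariant factors of ∂_1 are all 1, so H_0 = Z.
  H_1: rank ker ∂_1 − rank ∂_2 = (15 − 8) − 4 = 3, and the invariant factors of ∂_2 are all 1, so H_1 = Z^3.
  H_2: rank ker ∂_2 − rank ∂_3 = (4 − 4) − 0 = 0, and there is no ∂_3, so H_2 = 0.

As a check, the Euler characteristic is 9 − 15 + 4 = -2, which agrees with 1 − 3 + 0 = -2.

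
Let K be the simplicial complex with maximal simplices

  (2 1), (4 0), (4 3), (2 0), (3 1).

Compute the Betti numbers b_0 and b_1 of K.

Fix the vertex order 0 < 1 < 2 < 3 < 4 and write every simplex with vertices in increasing order. Then dim K = 1 and the simplices of K are:

  0-simplices (5): [0], [1], [2], [3], [4]
  1-simplices (5): [0,2], [0,4], [1,2], [1,3], [3,4]

Hence C_0 ≅ Z^5, C_1 ≅ Z^5.

∂_1: C_1 → C_0 maps an edge to its endpoints' difference, ∂[p,q] = q − p.
The 5×5 boundary matrix has rank 4 and Smith normal form diag(1,1,1,1).

Reading off H_k = ker ∂_k / im ∂_{k+1}:

  H_0: rank C_0 − rank ∂_1 = 5 − 4 = 1, and the invariant factors of ∂_1 are all 1, so H_0 ≅ Z.
  H_1: rank ker ∂_1 − rank ∂_2 = (5 − 4) − 0 = 1, and there is no ∂_2, so H_1 ≅ Z.

As a check, the Euler characteristic is 5 − 5 = 0, which agrees with 1 − 1 = 0.
(K is a triangulation of the circle S^1.)

Hence the Betti numbers are b_0 = 1, b_1 = 1.

b_0 = 1, b_1 = 1.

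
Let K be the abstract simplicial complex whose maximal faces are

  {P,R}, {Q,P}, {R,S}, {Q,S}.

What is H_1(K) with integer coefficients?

Order the vertices as P < Q < R < S. Listing each simplex with vertices in this order, K has dimension 1 with simplices:

  0-simplices (4): P, Q, R, S
  1-simplices (4): PQ, PR, QS, RS

giving chain groups C_0 ≅ Z^4, C_1 ≅ Z^4.

The boundary map ∂_1: C_1 → C_0 sends each edge [p,q] (with p < q) to q − p.
As a 4×4 matrix over Z this has rank 3, with invariant factors (1,1,1).

Computing H_k = (kernel of ∂_k) / (image of ∂_{k+1}):

  H_1: rank ker ∂_1 − rank ∂_2 = (4 − 3) − 0 = 1, and there is no ∂_2, so H_1 ≅ Z.

H_1 = Z.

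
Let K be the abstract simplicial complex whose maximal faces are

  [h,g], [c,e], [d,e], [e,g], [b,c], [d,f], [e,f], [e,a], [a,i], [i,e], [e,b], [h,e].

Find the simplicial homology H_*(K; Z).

Take the total order a < b < c < d < e < f < g < h < i on the vertex set. Then K (dimension 1) consists of the simplices:

  0-simplices (9): a, b, c, d, e, f, g, h, i
  1-simplices (12): ae, ai, bc, be, ce, de, df, ef, eg, eh, ei, gh

Hence C_0 ≅ Z^9, C_1 ≅ Z^12.

Boundary ∂_1: C_1 → C_0 maps an edge to its endpoints' difference, ∂[p,q] = q − p. For instance
  ∂be = e − b.
As a 9×12 matrix over Z this has rank 8, with invariant factors (1,1,1,1,1,1,1,1).

From H_k ≅ ker(∂_k) / im(∂_{k+1}) we obtain:

  H_0: rank C_0 − rank ∂_1 = 9 − 8 = 1, and the invariant factors of ∂_1 are all 1, so H_0 ≅ Z.
  H_1: rank ker ∂_1 − rank ∂_2 = (12 − 8) − 0 = 4, and there is no ∂_2, so H_1 ≅ Z^4.

H_0 = Z,  H_1 = Z^4.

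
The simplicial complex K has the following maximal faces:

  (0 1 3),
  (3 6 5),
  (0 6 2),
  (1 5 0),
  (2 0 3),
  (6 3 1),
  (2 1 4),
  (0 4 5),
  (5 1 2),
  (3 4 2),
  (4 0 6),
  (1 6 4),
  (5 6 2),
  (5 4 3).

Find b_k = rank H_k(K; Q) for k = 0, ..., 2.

b_0 = 1, b_1 = 2, b_2 = 1.

Order the vertices as 0 < 1 < 2 < 3 < 4 < 5 < 6. Listing each simplex with vertices in this order, K has dimension 2 with simplices:

  0-simplices (7): [0], [1], [2], [3], [4], [5], [6]
  1-simplices (21): [0,1], [0,2], [0,3], [0,4], [0,5], [0,6], [1,2], [1,3], [1,4], [1,5], [1,6], [2,3], [2,4], [2,5], [2,6], [3,4], [3,5], [3,6], [4,5], [4,6], [5,6]
  2-simplices (14): [0,1,3], [0,1,5], [0,2,3], [0,2,6], [0,4,5], [0,4,6], [1,2,4], [1,2,5], [1,3,6], [1,4,6], [2,3,4], [2,5,6], [3,4,5], [3,5,6]

so the chain groups are C_0 ≅ Z^7, C_1 ≅ Z^21, C_2 ≅ Z^14.

The boundary map ∂_1: C_1 → C_0 sends each edge [p,q] (with p < q) to q − p.
The resulting 7×21 matrix has rank 6, and its Smith normal form has invariant factors (1,1,1,1,1,1).

Boundary ∂_2: C_2 → C_1 acts by ∂[p,q,r] = [q,r] − [p,r] + [p,q]. For instance
  ∂[1,4,6] = [4,6] − [1,6] + [1,4],
  ∂[0,1,5] = [1,5] − [0,5] + [0,1].
This gives a 21×14 integer matrix of rank 13; reducing to Smith normal form yields diagonal entries (1,1,1,1,1,1,1,1,1,1,1,1,1).

Computing H_k = (kernel of ∂_k) / (image of ∂_{k+1}):

  H_0: rank C_0 − rank ∂_1 = 7 − 6 = 1, and the invariant factors of ∂_1 are all 1, so H_0 = Z.
  H_1: rank ker ∂_1 − rank ∂_2 = (21 − 6) − 13 = 2, and the invariant factors of ∂_2 are all 1, so H_1 = Z^2.
  H_2: rank ker ∂_2 − rank ∂_3 = (14 − 13) − 0 = 1, and there is no ∂_3, so H_2 = Z.

As a check, the Euler characteristic is 7 − 21 + 14 = 0, which agrees with 1 − 2 + 1 = 0.

Hence the Betti numbers are b_0 = 1, b_1 = 2, b_2 = 1.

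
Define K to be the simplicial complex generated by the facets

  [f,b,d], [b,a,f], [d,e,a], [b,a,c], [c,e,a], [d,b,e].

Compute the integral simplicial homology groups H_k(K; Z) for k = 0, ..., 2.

Order the vertices as a < b < c < d < e < f. Listing each simplex with vertices in this order, K has dimension 2 with simplices:

  0-simplices (6): a, b, c, d, e, f
  1-simplices (12): ab, ac, ad, ae, af, bc, bd, be, bf, ce, de, df
  2-simplices (6): abc, abf, ace, ade, bde, bdf

so the chain groups are C_0 ≅ Z^6, C_1 ≅ Z^12, C_2 ≅ Z^6.

∂_1: C_1 → C_0 is given by ∂[p,q] = [q] − [p]. For instance
  ∂bd = d − b.
The 6×12 boundary matrix has rank 5 and Smith normal form diag(1,1,1,1,1).

Boundary ∂_2: C_2 → C_1 sends each 2-simplex [p,q,r] to [q,r] − [p,r] + [p,q]. For instance
  ∂bde = de − be + bd,
  ∂bdf = df − bf + bd.
This gives a 12×6 integer matrix of rank 6; reducing to Smith normal form yields diagonal entries (1,1,1,1,1,1).

Now H_k = ker ∂_k / im ∂_{k+1}, so:

  H_0: rank C_0 − rank ∂_1 = 6 − 5 = 1, and the invariant factors of ∂_1 are all 1, so H_0 = Z.
  H_1: rank ker ∂_1 − rank ∂_2 = (12 − 5) − 6 = 1, and the invariant factors of ∂_2 are all 1, so H_1 = Z.
  H_2: rank ker ∂_2 − rank ∂_3 = (6 − 6) − 0 = 0, and there is no ∂_3, so H_2 = 0.

H_0 = Z,  H_1 = Z,  H_2 = 0.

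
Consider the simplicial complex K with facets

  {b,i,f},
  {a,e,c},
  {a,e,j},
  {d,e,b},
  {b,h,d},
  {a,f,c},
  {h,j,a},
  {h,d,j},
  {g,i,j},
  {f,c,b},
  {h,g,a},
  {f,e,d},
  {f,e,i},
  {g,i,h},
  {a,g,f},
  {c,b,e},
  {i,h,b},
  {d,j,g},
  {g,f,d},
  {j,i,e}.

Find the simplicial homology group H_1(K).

Fix the vertex order a < b < c < d < e < f < g < h < i < j and write every simplex with vertices in increasing order. Then dim K = 2 and the simplices of K are:

  0-simplices (10): a, b, c, d, e, f, g, h, i, j
  1-simplices (30): ac, ae, af, ag, ah, aj, bc, bd, be, bf, bh, bi, ce, cf, de, df, dg, dh, dj, ef, ei, ej, fg, fi, gh, gi, gj, hi, hj, ij
  2-simplices (20): ace, acf, aej, afg, agh, ahj, bce, bcf, bde, bdh, bfi, bhi, def, dfg, dgj, dhj, efi, eij, ghi, gij

so the chain groups are C_0 ≅ Z^10, C_1 ≅ Z^30, C_2 ≅ Z^20.

∂_1: C_1 → C_0 is given by ∂[p,q] = [q] − [p].
This gives a 10×30 integer matrix of rank 9; reducing to Smith normal form yields diagonal entries (1,1,1,1,1,1,1,1,1).

The boundary map ∂_2: C_2 → C_1 maps a triangle to the signed sum of its edges. For instance
  ∂gij = ij − gj + gi,
  ∂ahj = hj − aj + ah.
The resulting 30×20 matrix has rank 20, and its Smith normal form has invariant factors (1,1,1,1,1,1,1,1,1,1,1,1,1,1,1,1,1,1,1,2).

Reading off H_k = ker ∂_k / im ∂_{k+1}:

  H_1: rank ker ∂_1 − rank ∂_2 = (30 − 9) − 20 = 1, and ∂_2 has invariant factor 2 > 1, so H_1 ≅ Z ⊕ Z/2.

H_1 ≅ Z ⊕ Z/2.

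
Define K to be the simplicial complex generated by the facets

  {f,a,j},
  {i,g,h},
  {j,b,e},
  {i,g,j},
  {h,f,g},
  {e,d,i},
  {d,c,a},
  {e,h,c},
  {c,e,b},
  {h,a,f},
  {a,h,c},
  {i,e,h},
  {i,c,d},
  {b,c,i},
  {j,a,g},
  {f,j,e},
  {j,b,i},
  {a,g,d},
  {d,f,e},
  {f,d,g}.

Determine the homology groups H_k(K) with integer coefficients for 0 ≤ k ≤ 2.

Order the vertices as a < b < c < d < e < f < g < h < i < j. Listing each simplex with vertices in this order, K has dimension 2 with simplices:

  0-simplices (10): a, b, c, d, e, f, g, h, i, j
  1-simplices (30): ac, ad, af, ag, ah, aj, bc, be, bi, bj, cd, ce, ch, ci, de, df, dg, di, ef, eh, ei, ej, fg, fh, fj, gh, gi, gj, hi, ij
  2-simplices (20): acd, ach, adg, afh, afj, agj, bce, bci, bej, bij, cdi, ceh, def, dei, dfg, efj, ehi, fgh, ghi, gij

giving chain groups C_0 ≅ Z^10, C_1 ≅ Z^30, C_2 ≅ Z^20.

The boundary map ∂_1: C_1 → C_0 is given by ∂[p,q] = [q] − [p]. For instance
  ∂be = e − b.
This gives a 10×30 integer matrix of rank 9; reducing to Smith normal form yields diagonal entries (1,1,1,1,1,1,1,1,1).

∂_2: C_2 → C_1 maps a triangle to the signed sum of its edges. For instance
  ∂adg = dg − ag + ad,
  ∂def = ef − df + de.
The resulting 30×20 matrix has rank 20, and its Smith normal form has invariant factors (1,1,1,1,1,1,1,1,1,1,1,1,1,1,1,1,1,1,1,2).

From H_k ≅ ker(∂_k) / im(∂_{k+1}) we obtain:

  H_0: rank C_0 − rank ∂_1 = 10 − 9 = 1, and the invariant factors of ∂_1 are all 1, so H_0 = Z.
  H_1: rank ker ∂_1 − rank ∂_2 = (30 − 9) − 20 = 1, and ∂_2 has invariant factor 2 > 1, so H_1 = Z ⊕ Z_2.
  H_2: rank ker ∂_2 − rank ∂_3 = (20 − 20) − 0 = 0, and there is no ∂_3, so H_2 = 0.

As a check, the Euler characteristic is 10 − 30 + 20 = 0, which agrees with 1 − 1 + 0 = 0.

H_0 ≅ Z,  H_1 ≅ Z ⊕ Z_2,  H_2 = 0.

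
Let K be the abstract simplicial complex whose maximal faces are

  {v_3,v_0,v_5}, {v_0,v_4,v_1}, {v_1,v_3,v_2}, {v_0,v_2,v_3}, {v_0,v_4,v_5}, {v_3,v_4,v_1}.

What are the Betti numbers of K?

Take the total order v_0 < v_1 < v_2 < v_3 < v_4 < v_5 on the vertex set. Then K (dimension 2) consists of the simplices:

  0-simplices (6): [v_0], [v_1], [v_2], [v_3], [v_4], [v_5]
  1-simplices (12): [v_0,v_1], [v_0,v_2], [v_0,v_3], [v_0,v_4], [v_0,v_5], [v_1,v_2], [v_1,v_3], [v_1,v_4], [v_2,v_3], [v_3,v_4], [v_3,v_5], [v_4,v_5]
  2-simplices (6): [v_0,v_1,v_4], [v_0,v_2,v_3], [v_0,v_3,v_5], [v_0,v_4,v_5], [v_1,v_2,v_3], [v_1,v_3,v_4]

Hence C_0 ≅ Z^6, C_1 ≅ Z^12, C_2 ≅ Z^6.

Boundary ∂_1: C_1 → C_0 maps an edge to its endpoints' difference, ∂[p,q] = q − p. For instance
  ∂[v_4,v_5] = [v_5] − [v_4].
The 6×12 boundary matrix has rank 5 and Smith normal form diag(1,1,1,1,1).

The boundary map ∂_2: C_2 → C_1 sends each 2-simplex [p,q,r] to [q,r] − [p,r] + [p,q]. For instance
  ∂[v_1,v_3,v_4] = [v_3,v_4] − [v_1,v_4] + [v_1,v_3],
  ∂[v_0,v_4,v_5] = [v_4,v_5] − [v_0,v_5] + [v_0,v_4].
This gives a 12×6 integer matrix of rank 6; reducing to Smith normal form yields diagonal entries (1,1,1,1,1,1).

Computing H_k = (kernel of ∂_k) / (image of ∂_{k+1}):

  H_0: rank C_0 − rank ∂_1 = 6 − 5 = 1, and the invariant factors of ∂_1 are all 1, so H_0 ≅ Z.
  H_1: rank ker ∂_1 − rank ∂_2 = (12 − 5) − 6 = 1, and the invariant factors of ∂_2 are all 1, so H_1 ≅ Z.
  H_2: rank ker ∂_2 − rank ∂_3 = (6 − 6) − 0 = 0, and there is no ∂_3, so H_2 ≅ 0.

(K is a triangulation of the cylinder S^1 x I.)

Hence the Betti numbers are b_0 = 1, b_1 = 1, b_2 = 0.

b_0 = 1, b_1 = 1, b_2 = 0.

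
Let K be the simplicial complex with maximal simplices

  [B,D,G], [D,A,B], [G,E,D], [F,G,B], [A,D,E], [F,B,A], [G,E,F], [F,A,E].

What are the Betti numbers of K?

b_0 = 1, b_1 = 0, b_2 = 1.

K has 6 vertices, 12 edges, 8 triangles.
rank ∂_0 = 0, rank ∂_1 = 5 ⇒ b_0 = 6 − 0 − 5 = 1; all invariant factors of ∂_1 are 1 so no torsion. So H_0 = Z.
rank ∂_1 = 5, rank ∂_2 = 7 ⇒ b_1 = 12 − 5 − 7 = 0; all invariant factors of ∂_2 are 1 so no torsion. So H_1 = 0.
rank ∂_2 = 7, rank ∂_3 = 0 ⇒ b_2 = 8 − 7 − 0 = 1. So H_2 = Z.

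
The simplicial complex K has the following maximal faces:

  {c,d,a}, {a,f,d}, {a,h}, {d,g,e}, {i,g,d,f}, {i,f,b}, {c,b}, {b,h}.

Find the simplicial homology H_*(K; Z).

H_0 = Z,  H_1 = Z^2,  H_2 = 0,  H_3 = 0.

We work with the vertex ordering a < b < c < d < e < f < g < h < i. The simplices of K, each written with vertices in increasing order, are:

  0-simplices (9): a, b, c, d, e, f, g, h, i
  1-simplices (17): ac, ad, af, ah, bc, bf, bh, bi, cd, de, df, dg, di, eg, fg, fi, gi
  2-simplices (8): acd, adf, bfi, deg, dfg, dfi, dgi, fgi
  3-simplices (1): dfgi

so the chain groups are C_0 ≅ Z^9, C_1 ≅ Z^17, C_2 ≅ Z^8, C_3 ≅ Z^1.

The boundary map ∂_1: C_1 → C_0 maps an edge to its endpoints' difference, ∂[p,q] = q − p.
As a 9×17 matrix over Z this has rank 8, with invariant factors (1,1,1,1,1,1,1,1).

∂_2: C_2 → C_1 maps a triangle to the signed sum of its edges. For instance
  ∂fgi = gi − fi + fg,
  ∂acd = cd − ad + ac.
The resulting 17×8 matrix has rank 7, and its Smith normal form has invariant factors (1,1,1,1,1,1,1).

The boundary map ∂_3: C_3 → C_2 sends each 3-simplex σ to the alternating sum Σ_i (−1)^i (σ with its i-th vertex removed). For instance
  ∂dfgi = fgi − dgi + dfi − dfg.
This gives a 8×1 integer matrix of rank 1; reducing to Smith normal form yields diagonal entries (1).

Now H_k = ker ∂_k / im ∂_{k+1}, so:

  H_0: rank C_0 − rank ∂_1 = 9 − 8 = 1, and the invariant factors of ∂_1 are all 1, so H_0 = Z.
  H_1: rank ker ∂_1 − rank ∂_2 = (17 − 8) − 7 = 2, and the invariant factors of ∂_2 are all 1, so H_1 = Z^2.
  H_2: rank ker ∂_2 − rank ∂_3 = (8 − 7) − 1 = 0, and the invariant factors of ∂_3 are all 1, so H_2 = 0.
  H_3: rank ker ∂_3 − rank ∂_4 = (1 − 1) − 0 = 0, and there is no ∂_4, so H_3 = 0.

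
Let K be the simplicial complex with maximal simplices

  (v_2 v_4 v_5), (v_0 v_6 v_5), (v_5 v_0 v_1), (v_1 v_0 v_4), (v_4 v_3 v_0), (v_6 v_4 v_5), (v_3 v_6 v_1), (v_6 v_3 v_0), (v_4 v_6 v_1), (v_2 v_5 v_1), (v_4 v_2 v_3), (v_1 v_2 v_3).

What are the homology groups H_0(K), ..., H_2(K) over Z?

K has 7 vertices, 18 edges, 12 triangles.
rank ∂_0 = 0, rank ∂_1 = 6 ⇒ b_0 = 7 − 0 − 6 = 1; all invariant factors of ∂_1 are 1 so no torsion. So H_0 ≅ Z.
rank ∂_1 = 6, rank ∂_2 = 12 ⇒ b_1 = 18 − 6 − 12 = 0; ∂_2 has invariant factor(s) [2] giving torsion. So H_1 ≅ Z_2.
rank ∂_2 = 12, rank ∂_3 = 0 ⇒ b_2 = 12 − 12 − 0 = 0. So H_2 ≅ 0.

H_0 = Z,  H_1 = Z_2,  H_2 = 0.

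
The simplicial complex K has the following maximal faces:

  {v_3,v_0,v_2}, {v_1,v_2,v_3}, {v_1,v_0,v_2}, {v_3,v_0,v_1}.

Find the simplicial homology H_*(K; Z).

H_0 = Z,  H_1 = 0,  H_2 = Z.

We work with the vertex ordering v_0 < v_1 < v_2 < v_3. The simplices of K, each written with vertices in increasing order, are:

  0-simplices (4): [v_0], [v_1], [v_2], [v_3]
  1-simplices (6): [v_0,v_1], [v_0,v_2], [v_0,v_3], [v_1,v_2], [v_1,v_3], [v_2,v_3]
  2-simplices (4): [v_0,v_1,v_2], [v_0,v_1,v_3], [v_0,v_2,v_3], [v_1,v_2,v_3]

so the chain groups are C_0 ≅ Z^4, C_1 ≅ Z^6, C_2 ≅ Z^4.

The boundary map ∂_1: C_1 → C_0 maps an edge to its endpoints' difference, ∂[p,q] = q − p. For instance
  ∂[v_0,v_2] = [v_2] − [v_0].
The 4×6 boundary matrix has rank 3 and Smith normal form diag(1,1,1).

Boundary ∂_2: C_2 → C_1 maps a triangle to the signed sum of its edges. For instance
  ∂[v_1,v_2,v_3] = [v_2,v_3] − [v_1,v_3] + [v_1,v_2],
  ∂[v_0,v_1,v_2] = [v_1,v_2] − [v_0,v_2] + [v_0,v_1].
As a 6×4 matrix over Z this has rank 3, with invariant factors (1,1,1).

Reading off H_k = ker ∂_k / im ∂_{k+1}:

  H_0: rank C_0 − rank ∂_1 = 4 − 3 = 1, and the invariant factors of ∂_1 are all 1, so H_0 ≅ Z.
  H_1: rank ker ∂_1 − rank ∂_2 = (6 − 3) − 3 = 0, and the invariant factors of ∂_2 are all 1, so H_1 ≅ 0.
  H_2: rank ker ∂_2 − rank ∂_3 = (4 − 3) − 0 = 1, and there is no ∂_3, so H_2 ≅ Z.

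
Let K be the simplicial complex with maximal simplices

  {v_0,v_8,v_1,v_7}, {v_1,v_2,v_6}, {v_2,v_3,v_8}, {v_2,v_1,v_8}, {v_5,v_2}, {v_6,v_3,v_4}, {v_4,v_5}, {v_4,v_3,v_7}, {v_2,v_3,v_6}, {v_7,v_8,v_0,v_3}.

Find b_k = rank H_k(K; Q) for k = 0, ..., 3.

Fix the vertex order v_0 < v_1 < v_2 < v_3 < v_4 < v_5 < v_6 < v_7 < v_8 and write every simplex with vertices in increasing order. Then dim K = 3 and the simplices of K are:

  0-simplices (9): [v_0], [v_1], [v_2], [v_3], [v_4], [v_5], [v_6], [v_7], [v_8]
  1-simplices (20): (20 of them)
  2-simplices (13): (13 of them)
  3-simplices (2): [v_0,v_1,v_7,v_8], [v_0,v_3,v_7,v_8]

so the chain groups are C_0 ≅ Z^9, C_1 ≅ Z^20, C_2 ≅ Z^13, C_3 ≅ Z^2.

Boundary ∂_1: C_1 → C_0 maps an edge to its endpoints' difference, ∂[p,q] = q − p.
The 9×20 boundary matrix has rank 8 and Smith normal form diag(1,1,1,1,1,1,1,1).

∂_2: C_2 → C_1 sends each 2-simplex [p,q,r] to [q,r] − [p,r] + [p,q]. For instance
  ∂[v_0,v_1,v_7] = [v_1,v_7] − [v_0,v_7] + [v_0,v_1],
  ∂[v_0,v_3,v_7] = [v_3,v_7] − [v_0,v_7] + [v_0,v_3].
This gives a 20×13 integer matrix of rank 11; reducing to Smith normal form yields diagonal entries (1,1,1,1,1,1,1,1,1,1,1).

Boundary ∂_3: C_3 → C_2 sends each 3-simplex σ to the alternating sum Σ_i (−1)^i (σ with its i-th vertex removed). For instance
  ∂[v_0,v_1,v_7,v_8] = [v_1,v_7,v_8] − [v_0,v_7,v_8] + [v_0,v_1,v_8] − [v_0,v_1,v_7],
  ∂[v_0,v_3,v_7,v_8] = [v_3,v_7,v_8] − [v_0,v_7,v_8] + [v_0,v_3,v_8] − [v_0,v_3,v_7].
This gives a 13×2 integer matrix of rank 2; reducing to Smith normal form yields diagonal entries (1,1).

Now H_k = ker ∂_k / im ∂_{k+1}, so:

  H_0: rank C_0 − rank ∂_1 = 9 − 8 = 1, and the invariant factors of ∂_1 are all 1, so H_0 = Z.
  H_1: rank ker ∂_1 − rank ∂_2 = (20 − 8) − 11 = 1, and the invariant factors of ∂_2 are all 1, so H_1 = Z.
  H_2: rank ker ∂_2 − rank ∂_3 = (13 − 11) − 2 = 0, and the invariant factors of ∂_3 are all 1, so H_2 = 0.
  H_3: rank ker ∂_3 − rank ∂_4 = (2 − 2) − 0 = 0, and there is no ∂_4, so H_3 = 0.

Hence the Betti numbers are b_0 = 1, b_1 = 1, b_2 = 0, b_3 = 0.

b_0 = 1, b_1 = 1, b_2 = 0, b_3 = 0.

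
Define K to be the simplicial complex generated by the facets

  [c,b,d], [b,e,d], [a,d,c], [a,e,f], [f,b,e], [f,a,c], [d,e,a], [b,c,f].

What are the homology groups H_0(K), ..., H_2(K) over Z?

We work with the vertex ordering a < b < c < d < e < f. The simplices of K, each written with vertices in increasing order, are:

  0-simplices (6): a, b, c, d, e, f
  1-simplices (12): ac, ad, ae, af, bc, bd, be, bf, cd, cf, de, ef
  2-simplices (8): acd, acf, ade, aef, bcd, bcf, bde, bef

Hence C_0 ≅ Z^6, C_1 ≅ Z^12, C_2 ≅ Z^8.

The boundary map ∂_1: C_1 → C_0 is given by ∂[p,q] = [q] − [p].
As a 6×12 matrix over Z this has rank 5, with invariant factors (1,1,1,1,1).

The boundary map ∂_2: C_2 → C_1 maps a triangle to the signed sum of its edges. For instance
  ∂bde = de − be + bd,
  ∂acf = cf − af + ac.
The resulting 12×8 matrix has rank 7, and its Smith normal form has invariant factors (1,1,1,1,1,1,1).

Reading off H_k = ker ∂_k / im ∂_{k+1}:

  H_0: rank C_0 − rank ∂_1 = 6 − 5 = 1, and the invariant factors of ∂_1 are all 1, so H_0 = Z.
  H_1: rank ker ∂_1 − rank ∂_2 = (12 − 5) − 7 = 0, and the invariant factors of ∂_2 are all 1, so H_1 = 0.
  H_2: rank ker ∂_2 − rank ∂_3 = (8 − 7) − 0 = 1, and there is no ∂_3, so H_2 = Z.

H_0 = Z,  H_1 = 0,  H_2 = Z.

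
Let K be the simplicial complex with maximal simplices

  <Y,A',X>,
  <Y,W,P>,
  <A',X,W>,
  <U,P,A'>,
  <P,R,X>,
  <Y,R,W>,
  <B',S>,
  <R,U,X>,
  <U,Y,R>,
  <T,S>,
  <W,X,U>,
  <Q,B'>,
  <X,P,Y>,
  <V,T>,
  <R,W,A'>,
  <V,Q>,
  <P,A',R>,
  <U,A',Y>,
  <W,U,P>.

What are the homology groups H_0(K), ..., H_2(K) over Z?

H_0 = Z^2,  H_1 = Z^3,  H_2 = Z.

Order the vertices as P < Q < R < S < T < U < V < W < X < Y < A' < B'. Listing each simplex with vertices in this order, K has dimension 2 with simplices:

  0-simplices (12): [P], [Q], [R], [S], [T], [U], [V], [W], [X], [Y], [A'], [B']
  1-simplices (26): (26 of them)
  2-simplices (14): [P,R,X], [P,R,A'], [P,U,W], [P,U,A'], [P,W,Y], [P,X,Y], [R,U,X], [R,U,Y], [R,W,Y], [R,W,A'], [U,W,X], [U,Y,A'], [W,X,A'], [X,Y,A']

so the chain groups are C_0 ≅ Z^12, C_1 ≅ Z^26, C_2 ≅ Z^14.

Boundary ∂_1: C_1 → C_0 sends each edge [p,q] (with p < q) to q − p. For instance
  ∂[T,V] = [V] − [T].
The resulting 12×26 matrix has rank 10, and its Smith normal form has invariant factors (1,1,1,1,1,1,1,1,1,1).

∂_2: C_2 → C_1 maps a triangle to the signed sum of its edges. For instance
  ∂[P,U,W] = [U,W] − [P,W] + [P,U],
  ∂[X,Y,A'] = [Y,A'] − [X,A'] + [X,Y].
This gives a 26×14 integer matrix of rank 13; reducing to Smith normal form yields diagonal entries (1,1,1,1,1,1,1,1,1,1,1,1,1).

Computing H_k = (kernel of ∂_k) / (image of ∂_{k+1}):

  H_0: rank C_0 − rank ∂_1 = 12 − 10 = 2, and the invariant factors of ∂_1 are all 1, so H_0 ≅ Z^2.
  H_1: rank ker ∂_1 − rank ∂_2 = (26 − 10) − 13 = 3, and the invariant factors of ∂_2 are all 1, so H_1 ≅ Z^3.
  H_2: rank ker ∂_2 − rank ∂_3 = (14 − 13) − 0 = 1, and there is no ∂_3, so H_2 ≅ Z.

As a check, the Euler characteristic is 12 − 26 + 14 = 0, which agrees with 2 − 3 + 1 = 0.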